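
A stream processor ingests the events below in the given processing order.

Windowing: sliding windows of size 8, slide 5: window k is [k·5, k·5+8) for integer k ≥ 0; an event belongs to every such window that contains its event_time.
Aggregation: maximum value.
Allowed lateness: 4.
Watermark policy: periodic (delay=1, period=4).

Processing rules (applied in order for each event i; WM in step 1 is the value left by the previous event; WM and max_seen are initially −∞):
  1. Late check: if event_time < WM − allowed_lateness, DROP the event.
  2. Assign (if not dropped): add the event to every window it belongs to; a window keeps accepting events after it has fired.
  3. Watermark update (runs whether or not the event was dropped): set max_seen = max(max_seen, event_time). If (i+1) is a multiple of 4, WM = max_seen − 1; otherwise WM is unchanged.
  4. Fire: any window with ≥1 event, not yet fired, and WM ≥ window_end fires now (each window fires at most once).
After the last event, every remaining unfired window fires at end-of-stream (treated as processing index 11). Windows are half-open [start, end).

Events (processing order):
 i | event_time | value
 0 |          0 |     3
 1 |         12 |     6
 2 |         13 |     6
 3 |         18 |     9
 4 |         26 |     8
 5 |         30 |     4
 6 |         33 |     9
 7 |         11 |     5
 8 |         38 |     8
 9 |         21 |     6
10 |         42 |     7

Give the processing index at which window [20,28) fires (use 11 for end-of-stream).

7

i=0 t=0 v=3: → [0,8); WM=−∞
i=1 t=12 v=6: → [10,18),[5,13); WM=−∞
i=2 t=13 v=6: → [10,18); WM=−∞
i=3 t=18 v=9: → [15,23); WM=17; [0,8) fires=3 [5,13) fires=6
i=4 t=26 v=8: → [25,33),[20,28); WM=17
i=5 t=30 v=4: → [30,38),[25,33); WM=17
i=6 t=33 v=9: → [30,38); WM=17
i=7 t=11 v=5: DROP (t<17-4); WM=32; [10,18) fires=6 [15,23) fires=9 [20,28) fires=8
i=8 t=38 v=8: → [35,43); WM=32
i=9 t=21 v=6: DROP (t<32-4); WM=32
i=10 t=42 v=7: → [40,48),[35,43); WM=32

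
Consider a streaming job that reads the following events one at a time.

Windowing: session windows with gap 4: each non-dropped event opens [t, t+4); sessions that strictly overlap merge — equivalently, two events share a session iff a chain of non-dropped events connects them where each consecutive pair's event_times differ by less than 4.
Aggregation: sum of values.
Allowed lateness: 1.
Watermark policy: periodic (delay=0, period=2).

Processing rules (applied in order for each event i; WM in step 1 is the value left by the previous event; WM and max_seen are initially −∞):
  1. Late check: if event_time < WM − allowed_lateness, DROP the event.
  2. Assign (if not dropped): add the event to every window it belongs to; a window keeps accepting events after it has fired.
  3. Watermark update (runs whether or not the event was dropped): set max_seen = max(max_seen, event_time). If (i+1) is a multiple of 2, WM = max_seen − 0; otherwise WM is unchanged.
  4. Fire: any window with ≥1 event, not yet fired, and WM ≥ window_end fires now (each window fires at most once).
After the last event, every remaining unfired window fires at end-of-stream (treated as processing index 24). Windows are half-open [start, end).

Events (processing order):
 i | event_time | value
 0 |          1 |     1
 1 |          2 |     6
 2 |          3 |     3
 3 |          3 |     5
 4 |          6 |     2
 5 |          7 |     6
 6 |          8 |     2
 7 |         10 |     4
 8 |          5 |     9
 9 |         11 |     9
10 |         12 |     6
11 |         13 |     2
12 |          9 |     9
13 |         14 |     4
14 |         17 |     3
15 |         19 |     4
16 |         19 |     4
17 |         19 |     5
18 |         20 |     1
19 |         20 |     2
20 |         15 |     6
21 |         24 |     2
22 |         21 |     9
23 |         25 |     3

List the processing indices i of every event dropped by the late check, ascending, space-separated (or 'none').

8 12 20 22

i=0 t=1 v=1: → [1,5); WM=−∞
i=1 t=2 v=6: → [1,6); WM=2
i=2 t=3 v=3: → [1,7); WM=2
i=3 t=3 v=5: → [1,7); WM=3
i=4 t=6 v=2: → [1,10); WM=3
i=5 t=7 v=6: → [1,11); WM=7
i=6 t=8 v=2: → [1,12); WM=7
i=7 t=10 v=4: → [1,14); WM=10
i=8 t=5 v=9: DROP (t<10-1); WM=10
i=9 t=11 v=9: → [1,15); WM=11
i=10 t=12 v=6: → [1,16); WM=11
i=11 t=13 v=2: → [1,17); WM=13
i=12 t=9 v=9: DROP (t<13-1); WM=13
i=13 t=14 v=4: → [1,18); WM=14
i=14 t=17 v=3: → [1,21); WM=14
i=15 t=19 v=4: → [1,23); WM=19
i=16 t=19 v=4: → [1,23); WM=19
i=17 t=19 v=5: → [1,23); WM=19
i=18 t=20 v=1: → [1,24); WM=19
i=19 t=20 v=2: → [1,24); WM=20
i=20 t=15 v=6: DROP (t<20-1); WM=20
i=21 t=24 v=2: → [24,28); WM=24
i=22 t=21 v=9: DROP (t<24-1); WM=24
i=23 t=25 v=3: → [24,29); WM=25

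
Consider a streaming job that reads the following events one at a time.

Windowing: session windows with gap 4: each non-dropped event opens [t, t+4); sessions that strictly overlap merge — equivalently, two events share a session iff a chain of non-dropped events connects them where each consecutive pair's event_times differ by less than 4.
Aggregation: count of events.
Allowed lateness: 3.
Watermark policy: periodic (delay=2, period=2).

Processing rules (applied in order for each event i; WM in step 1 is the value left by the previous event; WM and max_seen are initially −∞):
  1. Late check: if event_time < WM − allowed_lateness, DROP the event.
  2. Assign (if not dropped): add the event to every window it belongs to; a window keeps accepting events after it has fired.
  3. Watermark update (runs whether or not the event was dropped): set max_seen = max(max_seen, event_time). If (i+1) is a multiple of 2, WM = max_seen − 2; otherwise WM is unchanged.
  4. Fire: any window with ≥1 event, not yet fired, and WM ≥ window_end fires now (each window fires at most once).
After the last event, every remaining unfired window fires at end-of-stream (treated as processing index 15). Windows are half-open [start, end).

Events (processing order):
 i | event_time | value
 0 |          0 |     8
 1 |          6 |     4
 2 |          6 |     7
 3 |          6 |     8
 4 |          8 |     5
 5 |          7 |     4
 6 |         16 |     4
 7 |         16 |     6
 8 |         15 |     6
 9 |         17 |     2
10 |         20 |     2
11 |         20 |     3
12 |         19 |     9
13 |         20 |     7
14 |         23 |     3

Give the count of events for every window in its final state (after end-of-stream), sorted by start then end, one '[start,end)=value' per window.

[0,4)=1 [6,12)=5 [15,27)=9

i=0 t=0 v=8: → [0,4); WM=−∞
i=1 t=6 v=4: → [6,10); WM=4
i=2 t=6 v=7: → [6,10); WM=4
i=3 t=6 v=8: → [6,10); WM=4
i=4 t=8 v=5: → [6,12); WM=4
i=5 t=7 v=4: → [6,12); WM=6
i=6 t=16 v=4: → [16,20); WM=6
i=7 t=16 v=6: → [16,20); WM=14
i=8 t=15 v=6: → [15,20); WM=14
i=9 t=17 v=2: → [15,21); WM=15
i=10 t=20 v=2: → [15,24); WM=15
i=11 t=20 v=3: → [15,24); WM=18
i=12 t=19 v=9: → [15,24); WM=18
i=13 t=20 v=7: → [15,24); WM=18
i=14 t=23 v=3: → [15,27); WM=18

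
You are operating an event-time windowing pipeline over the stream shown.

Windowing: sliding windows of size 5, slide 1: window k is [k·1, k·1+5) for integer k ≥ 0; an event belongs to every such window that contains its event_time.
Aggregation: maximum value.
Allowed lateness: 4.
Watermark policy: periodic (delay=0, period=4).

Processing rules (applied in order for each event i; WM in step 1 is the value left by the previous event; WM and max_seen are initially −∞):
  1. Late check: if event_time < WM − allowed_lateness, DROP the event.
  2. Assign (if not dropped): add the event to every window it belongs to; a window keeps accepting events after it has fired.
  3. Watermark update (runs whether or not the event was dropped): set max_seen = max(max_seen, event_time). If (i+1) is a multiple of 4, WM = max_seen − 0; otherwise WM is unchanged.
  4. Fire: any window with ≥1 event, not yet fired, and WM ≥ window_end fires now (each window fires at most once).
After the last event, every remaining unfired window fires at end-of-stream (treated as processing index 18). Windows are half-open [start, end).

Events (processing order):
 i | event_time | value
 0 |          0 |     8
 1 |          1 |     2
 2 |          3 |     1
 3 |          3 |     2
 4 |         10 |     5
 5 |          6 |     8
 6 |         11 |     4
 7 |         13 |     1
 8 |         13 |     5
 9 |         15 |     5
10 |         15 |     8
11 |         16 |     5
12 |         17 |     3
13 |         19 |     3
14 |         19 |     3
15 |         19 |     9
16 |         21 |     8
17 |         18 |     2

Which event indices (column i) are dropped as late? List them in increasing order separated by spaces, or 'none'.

none

i=0 t=0 v=8: → [0,5); WM=−∞
i=1 t=1 v=2: → [1,6),[0,5); WM=−∞
i=2 t=3 v=1: → [3,8),[2,7),[1,6),[0,5); WM=−∞
i=3 t=3 v=2: → [3,8),[2,7),[1,6),[0,5); WM=3
i=4 t=10 v=5: → [10,15),[9,14),[8,13),[7,12),[6,11); WM=3
i=5 t=6 v=8: → [6,11),[5,10),[4,9),[3,8),[2,7); WM=3
i=6 t=11 v=4: → [11,16),[10,15),[9,14),[8,13),[7,12); WM=3
i=7 t=13 v=1: → [13,18),[12,17),[11,16),[10,15),[9,14); WM=13; [0,5) fires=8 [1,6) fires=2 [2,7) fires=8 [3,8) fires=8 [4,9) fires=8 [5,10) fires=8 [6,11) fires=8 [7,12) fires=5 [8,13) fires=5
i=8 t=13 v=5: → [13,18),[12,17),[11,16),[10,15),[9,14); WM=13
i=9 t=15 v=5: → [15,20),[14,19),[13,18),[12,17),[11,16); WM=13
i=10 t=15 v=8: → [15,20),[14,19),[13,18),[12,17),[11,16); WM=13
i=11 t=16 v=5: → [16,21),[15,20),[14,19),[13,18),[12,17); WM=16; [9,14) fires=5 [10,15) fires=5 [11,16) fires=8
i=12 t=17 v=3: → [17,22),[16,21),[15,20),[14,19),[13,18); WM=16
i=13 t=19 v=3: → [19,24),[18,23),[17,22),[16,21),[15,20); WM=16
i=14 t=19 v=3: → [19,24),[18,23),[17,22),[16,21),[15,20); WM=16
i=15 t=19 v=9: → [19,24),[18,23),[17,22),[16,21),[15,20); WM=19; [12,17) fires=8 [13,18) fires=8 [14,19) fires=8
i=16 t=21 v=8: → [21,26),[20,25),[19,24),[18,23),[17,22); WM=19
i=17 t=18 v=2: → [18,23),[17,22),[16,21),[15,20),[14,19); WM=19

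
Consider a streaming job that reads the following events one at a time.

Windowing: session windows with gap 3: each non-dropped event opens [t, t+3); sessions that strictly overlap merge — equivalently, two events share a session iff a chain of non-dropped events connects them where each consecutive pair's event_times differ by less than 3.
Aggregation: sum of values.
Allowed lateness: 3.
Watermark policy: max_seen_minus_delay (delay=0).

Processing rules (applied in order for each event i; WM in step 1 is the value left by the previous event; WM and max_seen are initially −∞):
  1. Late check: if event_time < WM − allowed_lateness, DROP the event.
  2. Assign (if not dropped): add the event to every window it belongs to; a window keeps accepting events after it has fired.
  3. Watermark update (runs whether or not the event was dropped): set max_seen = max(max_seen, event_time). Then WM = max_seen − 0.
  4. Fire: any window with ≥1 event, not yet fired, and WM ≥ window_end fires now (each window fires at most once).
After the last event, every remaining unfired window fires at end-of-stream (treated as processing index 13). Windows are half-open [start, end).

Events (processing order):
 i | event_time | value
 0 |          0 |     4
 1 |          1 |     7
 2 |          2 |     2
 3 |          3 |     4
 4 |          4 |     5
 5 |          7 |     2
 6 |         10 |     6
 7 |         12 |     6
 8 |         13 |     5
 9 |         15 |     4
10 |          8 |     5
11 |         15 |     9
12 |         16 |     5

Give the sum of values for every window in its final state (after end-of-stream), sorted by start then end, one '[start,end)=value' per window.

i=0 t=0 v=4: → [0,3); WM=0
i=1 t=1 v=7: → [0,4); WM=1
i=2 t=2 v=2: → [0,5); WM=2
i=3 t=3 v=4: → [0,6); WM=3
i=4 t=4 v=5: → [0,7); WM=4
i=5 t=7 v=2: → [7,10); WM=7
i=6 t=10 v=6: → [10,13); WM=10
i=7 t=12 v=6: → [10,15); WM=12
i=8 t=13 v=5: → [10,16); WM=13
i=9 t=15 v=4: → [10,18); WM=15
i=10 t=8 v=5: DROP (t<15-3); WM=15
i=11 t=15 v=9: → [10,18); WM=15
i=12 t=16 v=5: → [10,19); WM=16

[0,7)=22 [7,10)=2 [10,19)=35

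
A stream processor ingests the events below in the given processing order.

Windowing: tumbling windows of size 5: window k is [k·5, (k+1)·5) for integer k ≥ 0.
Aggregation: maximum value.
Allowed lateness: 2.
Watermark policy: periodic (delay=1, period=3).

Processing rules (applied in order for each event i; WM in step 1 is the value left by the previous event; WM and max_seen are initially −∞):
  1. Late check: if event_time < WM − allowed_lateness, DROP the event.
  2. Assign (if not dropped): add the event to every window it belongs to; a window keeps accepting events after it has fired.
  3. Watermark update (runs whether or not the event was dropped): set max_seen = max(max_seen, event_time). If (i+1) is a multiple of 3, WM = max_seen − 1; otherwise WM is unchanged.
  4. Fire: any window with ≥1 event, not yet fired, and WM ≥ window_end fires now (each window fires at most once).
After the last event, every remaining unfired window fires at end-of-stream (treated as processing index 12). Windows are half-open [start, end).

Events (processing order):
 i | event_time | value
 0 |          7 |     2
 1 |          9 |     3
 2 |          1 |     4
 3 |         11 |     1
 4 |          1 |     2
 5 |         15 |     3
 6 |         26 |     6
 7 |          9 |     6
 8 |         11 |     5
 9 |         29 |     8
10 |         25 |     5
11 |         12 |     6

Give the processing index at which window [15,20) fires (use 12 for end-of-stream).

i=0 t=7 v=2: → [5,10); WM=−∞
i=1 t=9 v=3: → [5,10); WM=−∞
i=2 t=1 v=4: → [0,5); WM=8; [0,5) fires=4
i=3 t=11 v=1: → [10,15); WM=8
i=4 t=1 v=2: DROP (t<8-2); WM=8
i=5 t=15 v=3: → [15,20); WM=14; [5,10) fires=3
i=6 t=26 v=6: → [25,30); WM=14
i=7 t=9 v=6: DROP (t<14-2); WM=14
i=8 t=11 v=5: DROP (t<14-2); WM=25; [10,15) fires=1 [15,20) fires=3
i=9 t=29 v=8: → [25,30); WM=25
i=10 t=25 v=5: → [25,30); WM=25
i=11 t=12 v=6: DROP (t<25-2); WM=28

8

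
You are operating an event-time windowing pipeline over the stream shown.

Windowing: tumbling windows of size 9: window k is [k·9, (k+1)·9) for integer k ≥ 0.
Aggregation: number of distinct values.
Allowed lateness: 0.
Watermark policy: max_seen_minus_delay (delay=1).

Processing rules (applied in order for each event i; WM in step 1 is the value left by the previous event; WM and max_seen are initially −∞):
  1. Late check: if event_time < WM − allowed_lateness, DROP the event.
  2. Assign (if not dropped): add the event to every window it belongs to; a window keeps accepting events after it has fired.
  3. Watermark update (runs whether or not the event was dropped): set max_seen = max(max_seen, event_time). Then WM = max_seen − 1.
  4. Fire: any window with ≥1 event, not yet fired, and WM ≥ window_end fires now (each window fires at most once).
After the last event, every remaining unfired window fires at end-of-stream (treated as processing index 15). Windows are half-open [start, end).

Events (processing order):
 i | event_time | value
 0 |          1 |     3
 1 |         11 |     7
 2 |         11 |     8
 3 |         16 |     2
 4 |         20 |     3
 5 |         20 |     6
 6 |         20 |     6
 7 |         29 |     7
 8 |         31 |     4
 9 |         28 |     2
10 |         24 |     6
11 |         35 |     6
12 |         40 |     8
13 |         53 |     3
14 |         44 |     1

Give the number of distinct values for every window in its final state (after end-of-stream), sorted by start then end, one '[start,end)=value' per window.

[0,9)=1 [9,18)=3 [18,27)=2 [27,36)=3 [36,45)=1 [45,54)=1

i=0 t=1 v=3: → [0,9); WM=0
i=1 t=11 v=7: → [9,18); WM=10; [0,9) fires=1
i=2 t=11 v=8: → [9,18); WM=10
i=3 t=16 v=2: → [9,18); WM=15
i=4 t=20 v=3: → [18,27); WM=19; [9,18) fires=3
i=5 t=20 v=6: → [18,27); WM=19
i=6 t=20 v=6: → [18,27); WM=19
i=7 t=29 v=7: → [27,36); WM=28; [18,27) fires=2
i=8 t=31 v=4: → [27,36); WM=30
i=9 t=28 v=2: DROP (t<30-0); WM=30
i=10 t=24 v=6: DROP (t<30-0); WM=30
i=11 t=35 v=6: → [27,36); WM=34
i=12 t=40 v=8: → [36,45); WM=39; [27,36) fires=3
i=13 t=53 v=3: → [45,54); WM=52; [36,45) fires=1
i=14 t=44 v=1: DROP (t<52-0); WM=52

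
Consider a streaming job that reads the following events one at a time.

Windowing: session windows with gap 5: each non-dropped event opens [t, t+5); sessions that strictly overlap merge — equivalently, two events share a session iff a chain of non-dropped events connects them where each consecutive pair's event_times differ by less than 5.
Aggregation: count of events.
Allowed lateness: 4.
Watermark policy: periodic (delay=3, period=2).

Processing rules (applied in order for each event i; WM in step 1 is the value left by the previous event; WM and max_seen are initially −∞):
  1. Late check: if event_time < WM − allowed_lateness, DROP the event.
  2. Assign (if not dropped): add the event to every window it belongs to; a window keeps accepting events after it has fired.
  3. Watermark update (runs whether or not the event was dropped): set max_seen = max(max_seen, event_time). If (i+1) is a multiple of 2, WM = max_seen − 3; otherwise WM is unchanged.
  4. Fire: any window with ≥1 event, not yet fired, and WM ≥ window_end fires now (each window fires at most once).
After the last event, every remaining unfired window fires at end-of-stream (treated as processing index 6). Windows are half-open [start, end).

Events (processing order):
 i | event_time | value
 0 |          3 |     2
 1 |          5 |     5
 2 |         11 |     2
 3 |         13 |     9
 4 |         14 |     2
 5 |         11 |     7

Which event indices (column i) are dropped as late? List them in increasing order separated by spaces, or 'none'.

none

i=0 t=3 v=2: → [3,8); WM=−∞
i=1 t=5 v=5: → [3,10); WM=2
i=2 t=11 v=2: → [11,16); WM=2
i=3 t=13 v=9: → [11,18); WM=10
i=4 t=14 v=2: → [11,19); WM=10
i=5 t=11 v=7: → [11,19); WM=11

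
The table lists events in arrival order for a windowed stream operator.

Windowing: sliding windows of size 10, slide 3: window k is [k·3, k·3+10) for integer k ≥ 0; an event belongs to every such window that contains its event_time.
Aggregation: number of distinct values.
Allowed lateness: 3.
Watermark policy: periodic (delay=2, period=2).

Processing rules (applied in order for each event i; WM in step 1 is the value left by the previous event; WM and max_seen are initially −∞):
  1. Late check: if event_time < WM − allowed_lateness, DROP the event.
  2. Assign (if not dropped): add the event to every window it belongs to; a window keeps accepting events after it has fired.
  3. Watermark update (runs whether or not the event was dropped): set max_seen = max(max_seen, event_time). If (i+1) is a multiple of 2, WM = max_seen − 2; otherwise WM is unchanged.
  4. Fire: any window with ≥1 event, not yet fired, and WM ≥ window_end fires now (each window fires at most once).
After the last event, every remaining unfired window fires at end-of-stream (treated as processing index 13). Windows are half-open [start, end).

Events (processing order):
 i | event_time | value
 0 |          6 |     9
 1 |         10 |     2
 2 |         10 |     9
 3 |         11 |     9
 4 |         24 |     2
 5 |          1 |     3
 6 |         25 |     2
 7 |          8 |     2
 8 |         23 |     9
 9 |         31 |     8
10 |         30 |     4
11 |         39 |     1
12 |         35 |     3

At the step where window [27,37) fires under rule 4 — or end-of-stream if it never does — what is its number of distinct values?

2

i=0 t=6 v=9: → [6,16),[3,13),[0,10); WM=−∞
i=1 t=10 v=2: → [9,19),[6,16),[3,13); WM=8
i=2 t=10 v=9: → [9,19),[6,16),[3,13); WM=8
i=3 t=11 v=9: → [9,19),[6,16),[3,13); WM=9
i=4 t=24 v=2: → [24,34),[21,31),[18,28),[15,25); WM=9
i=5 t=1 v=3: DROP (t<9-3); WM=22; [0,10) fires=1 [3,13) fires=2 [6,16) fires=2 [9,19) fires=2
i=6 t=25 v=2: → [24,34),[21,31),[18,28); WM=22
i=7 t=8 v=2: DROP (t<22-3); WM=23
i=8 t=23 v=9: → [21,31),[18,28),[15,25); WM=23
i=9 t=31 v=8: → [30,40),[27,37),[24,34); WM=29; [15,25) fires=2 [18,28) fires=2
i=10 t=30 v=4: → [30,40),[27,37),[24,34),[21,31); WM=29
i=11 t=39 v=1: → [39,49),[36,46),[33,43),[30,40); WM=37; [21,31) fires=3 [24,34) fires=3 [27,37) fires=2
i=12 t=35 v=3: → [33,43),[30,40),[27,37); WM=37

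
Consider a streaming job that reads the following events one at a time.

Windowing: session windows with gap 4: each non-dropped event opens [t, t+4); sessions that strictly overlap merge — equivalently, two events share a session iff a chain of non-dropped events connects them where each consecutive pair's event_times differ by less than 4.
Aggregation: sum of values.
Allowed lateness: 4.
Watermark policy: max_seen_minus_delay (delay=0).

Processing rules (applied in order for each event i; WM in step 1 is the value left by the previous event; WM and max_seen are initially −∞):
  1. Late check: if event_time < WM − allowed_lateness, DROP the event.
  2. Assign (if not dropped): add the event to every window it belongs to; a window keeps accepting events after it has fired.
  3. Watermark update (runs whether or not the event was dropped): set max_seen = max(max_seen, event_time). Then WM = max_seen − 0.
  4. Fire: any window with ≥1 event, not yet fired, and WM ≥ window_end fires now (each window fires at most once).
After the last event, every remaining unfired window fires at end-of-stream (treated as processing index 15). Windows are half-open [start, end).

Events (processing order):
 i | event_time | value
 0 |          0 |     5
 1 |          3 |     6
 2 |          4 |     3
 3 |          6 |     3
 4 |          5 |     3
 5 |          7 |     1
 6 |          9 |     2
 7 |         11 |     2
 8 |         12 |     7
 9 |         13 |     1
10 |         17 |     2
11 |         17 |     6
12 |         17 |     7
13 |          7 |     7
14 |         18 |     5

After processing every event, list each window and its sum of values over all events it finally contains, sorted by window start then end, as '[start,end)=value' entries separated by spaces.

[0,17)=33 [17,22)=20

i=0 t=0 v=5: → [0,4); WM=0
i=1 t=3 v=6: → [0,7); WM=3
i=2 t=4 v=3: → [0,8); WM=4
i=3 t=6 v=3: → [0,10); WM=6
i=4 t=5 v=3: → [0,10); WM=6
i=5 t=7 v=1: → [0,11); WM=7
i=6 t=9 v=2: → [0,13); WM=9
i=7 t=11 v=2: → [0,15); WM=11
i=8 t=12 v=7: → [0,16); WM=12
i=9 t=13 v=1: → [0,17); WM=13
i=10 t=17 v=2: → [17,21); WM=17
i=11 t=17 v=6: → [17,21); WM=17
i=12 t=17 v=7: → [17,21); WM=17
i=13 t=7 v=7: DROP (t<17-4); WM=17
i=14 t=18 v=5: → [17,22); WM=18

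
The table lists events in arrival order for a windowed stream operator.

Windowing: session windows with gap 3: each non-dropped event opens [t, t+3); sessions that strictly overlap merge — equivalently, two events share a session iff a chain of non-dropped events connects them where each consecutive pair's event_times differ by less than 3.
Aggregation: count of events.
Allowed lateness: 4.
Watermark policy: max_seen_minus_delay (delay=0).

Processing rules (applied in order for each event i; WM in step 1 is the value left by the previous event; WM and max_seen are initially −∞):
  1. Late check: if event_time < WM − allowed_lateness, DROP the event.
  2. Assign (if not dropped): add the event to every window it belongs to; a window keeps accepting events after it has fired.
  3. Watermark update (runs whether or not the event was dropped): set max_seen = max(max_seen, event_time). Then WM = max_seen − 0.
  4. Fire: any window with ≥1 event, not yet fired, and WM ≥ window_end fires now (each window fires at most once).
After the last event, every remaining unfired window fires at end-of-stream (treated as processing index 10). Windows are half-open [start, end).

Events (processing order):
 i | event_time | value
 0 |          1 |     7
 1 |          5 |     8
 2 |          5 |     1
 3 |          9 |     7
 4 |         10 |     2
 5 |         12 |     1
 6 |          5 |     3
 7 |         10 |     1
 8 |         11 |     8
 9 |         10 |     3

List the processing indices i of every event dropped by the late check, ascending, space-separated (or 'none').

6

i=0 t=1 v=7: → [1,4); WM=1
i=1 t=5 v=8: → [5,8); WM=5
i=2 t=5 v=1: → [5,8); WM=5
i=3 t=9 v=7: → [9,12); WM=9
i=4 t=10 v=2: → [9,13); WM=10
i=5 t=12 v=1: → [9,15); WM=12
i=6 t=5 v=3: DROP (t<12-4); WM=12
i=7 t=10 v=1: → [9,15); WM=12
i=8 t=11 v=8: → [9,15); WM=12
i=9 t=10 v=3: → [9,15); WM=12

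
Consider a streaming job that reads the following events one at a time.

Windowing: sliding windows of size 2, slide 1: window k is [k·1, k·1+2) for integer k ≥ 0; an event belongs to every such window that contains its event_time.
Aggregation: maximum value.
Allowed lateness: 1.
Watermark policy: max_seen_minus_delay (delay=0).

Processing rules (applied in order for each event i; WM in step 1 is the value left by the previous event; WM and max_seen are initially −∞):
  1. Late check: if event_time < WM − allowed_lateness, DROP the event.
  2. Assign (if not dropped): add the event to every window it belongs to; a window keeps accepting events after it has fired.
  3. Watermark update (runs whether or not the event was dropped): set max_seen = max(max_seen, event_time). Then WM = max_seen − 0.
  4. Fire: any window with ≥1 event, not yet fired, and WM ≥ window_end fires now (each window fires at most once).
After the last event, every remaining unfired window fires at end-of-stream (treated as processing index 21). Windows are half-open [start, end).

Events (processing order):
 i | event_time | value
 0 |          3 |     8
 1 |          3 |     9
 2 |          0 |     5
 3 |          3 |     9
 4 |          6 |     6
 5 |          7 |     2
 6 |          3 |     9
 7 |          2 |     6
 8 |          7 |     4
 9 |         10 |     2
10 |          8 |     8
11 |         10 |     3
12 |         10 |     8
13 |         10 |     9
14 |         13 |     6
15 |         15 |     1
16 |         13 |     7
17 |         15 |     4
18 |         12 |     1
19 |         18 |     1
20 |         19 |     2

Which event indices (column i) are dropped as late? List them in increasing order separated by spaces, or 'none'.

2 6 7 10 16 18

i=0 t=3 v=8: → [3,5),[2,4); WM=3
i=1 t=3 v=9: → [3,5),[2,4); WM=3
i=2 t=0 v=5: DROP (t<3-1); WM=3
i=3 t=3 v=9: → [3,5),[2,4); WM=3
i=4 t=6 v=6: → [6,8),[5,7); WM=6; [2,4) fires=9 [3,5) fires=9
i=5 t=7 v=2: → [7,9),[6,8); WM=7; [5,7) fires=6
i=6 t=3 v=9: DROP (t<7-1); WM=7
i=7 t=2 v=6: DROP (t<7-1); WM=7
i=8 t=7 v=4: → [7,9),[6,8); WM=7
i=9 t=10 v=2: → [10,12),[9,11); WM=10; [6,8) fires=6 [7,9) fires=4
i=10 t=8 v=8: DROP (t<10-1); WM=10
i=11 t=10 v=3: → [10,12),[9,11); WM=10
i=12 t=10 v=8: → [10,12),[9,11); WM=10
i=13 t=10 v=9: → [10,12),[9,11); WM=10
i=14 t=13 v=6: → [13,15),[12,14); WM=13; [9,11) fires=9 [10,12) fires=9
i=15 t=15 v=1: → [15,17),[14,16); WM=15; [12,14) fires=6 [13,15) fires=6
i=16 t=13 v=7: DROP (t<15-1); WM=15
i=17 t=15 v=4: → [15,17),[14,16); WM=15
i=18 t=12 v=1: DROP (t<15-1); WM=15
i=19 t=18 v=1: → [18,20),[17,19); WM=18; [14,16) fires=4 [15,17) fires=4
i=20 t=19 v=2: → [19,21),[18,20); WM=19; [17,19) fires=1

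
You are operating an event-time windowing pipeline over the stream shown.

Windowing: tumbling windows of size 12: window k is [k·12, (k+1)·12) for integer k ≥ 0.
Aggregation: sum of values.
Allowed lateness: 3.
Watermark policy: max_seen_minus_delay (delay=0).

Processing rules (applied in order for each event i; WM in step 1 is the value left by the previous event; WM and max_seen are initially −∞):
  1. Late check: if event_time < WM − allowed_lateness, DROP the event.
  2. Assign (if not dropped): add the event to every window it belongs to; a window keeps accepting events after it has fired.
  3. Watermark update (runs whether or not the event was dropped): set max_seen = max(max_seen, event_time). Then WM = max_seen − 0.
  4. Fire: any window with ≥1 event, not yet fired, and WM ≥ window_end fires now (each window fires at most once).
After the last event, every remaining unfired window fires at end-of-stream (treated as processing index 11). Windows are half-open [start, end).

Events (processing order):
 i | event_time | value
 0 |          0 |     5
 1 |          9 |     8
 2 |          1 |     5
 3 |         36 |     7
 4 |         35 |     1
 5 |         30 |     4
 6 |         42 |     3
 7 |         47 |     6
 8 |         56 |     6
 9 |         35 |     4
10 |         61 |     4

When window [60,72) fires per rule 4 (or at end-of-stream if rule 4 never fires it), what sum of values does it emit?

i=0 t=0 v=5: → [0,12); WM=0
i=1 t=9 v=8: → [0,12); WM=9
i=2 t=1 v=5: DROP (t<9-3); WM=9
i=3 t=36 v=7: → [36,48); WM=36; [0,12) fires=13
i=4 t=35 v=1: → [24,36); WM=36; [24,36) fires=1
i=5 t=30 v=4: DROP (t<36-3); WM=36
i=6 t=42 v=3: → [36,48); WM=42
i=7 t=47 v=6: → [36,48); WM=47
i=8 t=56 v=6: → [48,60); WM=56; [36,48) fires=16
i=9 t=35 v=4: DROP (t<56-3); WM=56
i=10 t=61 v=4: → [60,72); WM=61; [48,60) fires=6

4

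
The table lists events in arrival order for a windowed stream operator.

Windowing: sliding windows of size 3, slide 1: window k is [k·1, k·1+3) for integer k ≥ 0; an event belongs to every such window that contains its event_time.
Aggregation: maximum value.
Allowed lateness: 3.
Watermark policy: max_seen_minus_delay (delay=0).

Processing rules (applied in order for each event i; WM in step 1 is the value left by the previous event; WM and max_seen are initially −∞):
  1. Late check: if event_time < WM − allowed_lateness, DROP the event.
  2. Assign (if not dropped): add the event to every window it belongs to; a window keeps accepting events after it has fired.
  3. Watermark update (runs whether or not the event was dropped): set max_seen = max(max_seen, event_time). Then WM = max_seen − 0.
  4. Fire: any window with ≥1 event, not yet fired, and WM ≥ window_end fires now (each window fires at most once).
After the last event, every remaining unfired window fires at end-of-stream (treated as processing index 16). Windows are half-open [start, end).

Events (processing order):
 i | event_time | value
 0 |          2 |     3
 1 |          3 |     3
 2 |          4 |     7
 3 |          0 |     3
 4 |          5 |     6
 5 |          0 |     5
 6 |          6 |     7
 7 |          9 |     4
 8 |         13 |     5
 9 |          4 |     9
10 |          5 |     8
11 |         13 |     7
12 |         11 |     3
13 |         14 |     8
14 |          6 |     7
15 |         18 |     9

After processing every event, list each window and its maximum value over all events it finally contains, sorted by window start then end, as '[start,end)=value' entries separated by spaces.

i=0 t=2 v=3: → [2,5),[1,4),[0,3); WM=2
i=1 t=3 v=3: → [3,6),[2,5),[1,4); WM=3; [0,3) fires=3
i=2 t=4 v=7: → [4,7),[3,6),[2,5); WM=4; [1,4) fires=3
i=3 t=0 v=3: DROP (t<4-3); WM=4
i=4 t=5 v=6: → [5,8),[4,7),[3,6); WM=5; [2,5) fires=7
i=5 t=0 v=5: DROP (t<5-3); WM=5
i=6 t=6 v=7: → [6,9),[5,8),[4,7); WM=6; [3,6) fires=7
i=7 t=9 v=4: → [9,12),[8,11),[7,10); WM=9; [4,7) fires=7 [5,8) fires=7 [6,9) fires=7
i=8 t=13 v=5: → [13,16),[12,15),[11,14); WM=13; [7,10) fires=4 [8,11) fires=4 [9,12) fires=4
i=9 t=4 v=9: DROP (t<13-3); WM=13
i=10 t=5 v=8: DROP (t<13-3); WM=13
i=11 t=13 v=7: → [13,16),[12,15),[11,14); WM=13
i=12 t=11 v=3: → [11,14),[10,13),[9,12); WM=13; [10,13) fires=3
i=13 t=14 v=8: → [14,17),[13,16),[12,15); WM=14; [11,14) fires=7
i=14 t=6 v=7: DROP (t<14-3); WM=14
i=15 t=18 v=9: → [18,21),[17,20),[16,19); WM=18; [12,15) fires=8 [13,16) fires=8 [14,17) fires=8

[0,3)=3 [1,4)=3 [2,5)=7 [3,6)=7 [4,7)=7 [5,8)=7 [6,9)=7 [7,10)=4 [8,11)=4 [9,12)=4 [10,13)=3 [11,14)=7 [12,15)=8 [13,16)=8 [14,17)=8 [16,19)=9 [17,20)=9 [18,21)=9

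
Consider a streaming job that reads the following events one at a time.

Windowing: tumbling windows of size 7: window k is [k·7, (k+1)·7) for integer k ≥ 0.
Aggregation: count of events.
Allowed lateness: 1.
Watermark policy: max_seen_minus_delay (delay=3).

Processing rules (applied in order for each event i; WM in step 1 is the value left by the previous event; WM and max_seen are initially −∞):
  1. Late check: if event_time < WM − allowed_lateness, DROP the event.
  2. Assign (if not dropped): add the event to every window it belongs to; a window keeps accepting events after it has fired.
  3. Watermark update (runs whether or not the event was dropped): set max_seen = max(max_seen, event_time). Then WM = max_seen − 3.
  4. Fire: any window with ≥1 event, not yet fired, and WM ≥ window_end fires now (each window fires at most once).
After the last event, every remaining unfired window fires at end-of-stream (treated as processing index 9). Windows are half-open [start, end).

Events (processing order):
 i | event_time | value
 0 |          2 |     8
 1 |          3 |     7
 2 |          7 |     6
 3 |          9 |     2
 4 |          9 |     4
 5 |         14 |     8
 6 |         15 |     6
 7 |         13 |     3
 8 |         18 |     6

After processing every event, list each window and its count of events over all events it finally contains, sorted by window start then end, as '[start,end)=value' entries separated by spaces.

i=0 t=2 v=8: → [0,7); WM=-1
i=1 t=3 v=7: → [0,7); WM=0
i=2 t=7 v=6: → [7,14); WM=4
i=3 t=9 v=2: → [7,14); WM=6
i=4 t=9 v=4: → [7,14); WM=6
i=5 t=14 v=8: → [14,21); WM=11; [0,7) fires=2
i=6 t=15 v=6: → [14,21); WM=12
i=7 t=13 v=3: → [7,14); WM=12
i=8 t=18 v=6: → [14,21); WM=15; [7,14) fires=4

[0,7)=2 [7,14)=4 [14,21)=3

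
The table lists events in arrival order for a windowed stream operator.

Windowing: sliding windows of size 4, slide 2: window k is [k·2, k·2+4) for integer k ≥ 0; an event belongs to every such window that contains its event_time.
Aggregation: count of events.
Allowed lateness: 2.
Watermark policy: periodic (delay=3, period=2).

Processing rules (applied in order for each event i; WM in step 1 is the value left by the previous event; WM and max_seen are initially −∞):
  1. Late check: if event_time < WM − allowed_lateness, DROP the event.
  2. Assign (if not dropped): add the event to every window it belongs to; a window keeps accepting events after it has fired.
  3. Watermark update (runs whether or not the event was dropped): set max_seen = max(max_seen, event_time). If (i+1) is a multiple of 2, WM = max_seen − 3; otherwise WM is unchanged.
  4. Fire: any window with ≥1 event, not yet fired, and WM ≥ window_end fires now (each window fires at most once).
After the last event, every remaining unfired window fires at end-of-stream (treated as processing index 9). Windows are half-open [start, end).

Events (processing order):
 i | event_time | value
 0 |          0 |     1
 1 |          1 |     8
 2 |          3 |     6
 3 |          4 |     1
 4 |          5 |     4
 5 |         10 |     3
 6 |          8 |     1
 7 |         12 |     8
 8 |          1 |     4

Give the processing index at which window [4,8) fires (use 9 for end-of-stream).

i=0 t=0 v=1: → [0,4); WM=−∞
i=1 t=1 v=8: → [0,4); WM=-2
i=2 t=3 v=6: → [2,6),[0,4); WM=-2
i=3 t=4 v=1: → [4,8),[2,6); WM=1
i=4 t=5 v=4: → [4,8),[2,6); WM=1
i=5 t=10 v=3: → [10,14),[8,12); WM=7; [0,4) fires=3 [2,6) fires=3
i=6 t=8 v=1: → [8,12),[6,10); WM=7
i=7 t=12 v=8: → [12,16),[10,14); WM=9; [4,8) fires=2
i=8 t=1 v=4: DROP (t<9-2); WM=9

7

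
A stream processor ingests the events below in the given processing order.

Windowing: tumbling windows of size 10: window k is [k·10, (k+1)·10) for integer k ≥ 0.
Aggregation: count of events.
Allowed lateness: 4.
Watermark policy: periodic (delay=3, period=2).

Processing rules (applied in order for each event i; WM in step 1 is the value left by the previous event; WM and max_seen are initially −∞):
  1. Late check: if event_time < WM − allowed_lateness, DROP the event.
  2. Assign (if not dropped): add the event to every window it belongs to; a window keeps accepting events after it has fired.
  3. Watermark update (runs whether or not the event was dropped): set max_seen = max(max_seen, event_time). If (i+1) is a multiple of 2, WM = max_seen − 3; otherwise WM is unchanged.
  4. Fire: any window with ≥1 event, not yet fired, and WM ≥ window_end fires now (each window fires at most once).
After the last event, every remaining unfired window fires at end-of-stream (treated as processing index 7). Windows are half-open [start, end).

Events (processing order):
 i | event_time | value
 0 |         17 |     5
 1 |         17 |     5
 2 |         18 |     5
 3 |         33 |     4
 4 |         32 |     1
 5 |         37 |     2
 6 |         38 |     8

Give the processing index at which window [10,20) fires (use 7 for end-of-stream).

i=0 t=17 v=5: → [10,20); WM=−∞
i=1 t=17 v=5: → [10,20); WM=14
i=2 t=18 v=5: → [10,20); WM=14
i=3 t=33 v=4: → [30,40); WM=30; [10,20) fires=3
i=4 t=32 v=1: → [30,40); WM=30
i=5 t=37 v=2: → [30,40); WM=34
i=6 t=38 v=8: → [30,40); WM=34

3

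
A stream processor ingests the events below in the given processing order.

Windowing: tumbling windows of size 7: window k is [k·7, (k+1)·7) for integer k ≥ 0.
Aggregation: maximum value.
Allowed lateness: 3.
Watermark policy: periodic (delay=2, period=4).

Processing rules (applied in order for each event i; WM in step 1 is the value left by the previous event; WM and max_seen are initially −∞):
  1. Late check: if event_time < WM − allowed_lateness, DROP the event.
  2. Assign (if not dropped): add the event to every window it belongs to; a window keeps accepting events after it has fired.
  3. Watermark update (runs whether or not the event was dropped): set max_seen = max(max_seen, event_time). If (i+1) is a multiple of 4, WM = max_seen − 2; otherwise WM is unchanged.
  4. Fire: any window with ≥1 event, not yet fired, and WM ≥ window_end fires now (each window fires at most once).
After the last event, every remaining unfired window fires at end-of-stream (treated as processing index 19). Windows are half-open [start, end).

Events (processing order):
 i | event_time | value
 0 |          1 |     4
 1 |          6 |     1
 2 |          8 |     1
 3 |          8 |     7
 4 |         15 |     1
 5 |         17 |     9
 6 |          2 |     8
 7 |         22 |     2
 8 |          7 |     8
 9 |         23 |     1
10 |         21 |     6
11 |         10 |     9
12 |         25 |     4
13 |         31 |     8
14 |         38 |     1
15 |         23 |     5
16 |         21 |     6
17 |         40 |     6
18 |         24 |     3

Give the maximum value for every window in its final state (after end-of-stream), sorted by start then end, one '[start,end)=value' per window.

[0,7)=4 [7,14)=7 [14,21)=9 [21,28)=6 [28,35)=8 [35,42)=6

i=0 t=1 v=4: → [0,7); WM=−∞
i=1 t=6 v=1: → [0,7); WM=−∞
i=2 t=8 v=1: → [7,14); WM=−∞
i=3 t=8 v=7: → [7,14); WM=6
i=4 t=15 v=1: → [14,21); WM=6
i=5 t=17 v=9: → [14,21); WM=6
i=6 t=2 v=8: DROP (t<6-3); WM=6
i=7 t=22 v=2: → [21,28); WM=20; [0,7) fires=4 [7,14) fires=7
i=8 t=7 v=8: DROP (t<20-3); WM=20
i=9 t=23 v=1: → [21,28); WM=20
i=10 t=21 v=6: → [21,28); WM=20
i=11 t=10 v=9: DROP (t<20-3); WM=21; [14,21) fires=9
i=12 t=25 v=4: → [21,28); WM=21
i=13 t=31 v=8: → [28,35); WM=21
i=14 t=38 v=1: → [35,42); WM=21
i=15 t=23 v=5: → [21,28); WM=36; [21,28) fires=6 [28,35) fires=8
i=16 t=21 v=6: DROP (t<36-3); WM=36
i=17 t=40 v=6: → [35,42); WM=36
i=18 t=24 v=3: DROP (t<36-3); WM=36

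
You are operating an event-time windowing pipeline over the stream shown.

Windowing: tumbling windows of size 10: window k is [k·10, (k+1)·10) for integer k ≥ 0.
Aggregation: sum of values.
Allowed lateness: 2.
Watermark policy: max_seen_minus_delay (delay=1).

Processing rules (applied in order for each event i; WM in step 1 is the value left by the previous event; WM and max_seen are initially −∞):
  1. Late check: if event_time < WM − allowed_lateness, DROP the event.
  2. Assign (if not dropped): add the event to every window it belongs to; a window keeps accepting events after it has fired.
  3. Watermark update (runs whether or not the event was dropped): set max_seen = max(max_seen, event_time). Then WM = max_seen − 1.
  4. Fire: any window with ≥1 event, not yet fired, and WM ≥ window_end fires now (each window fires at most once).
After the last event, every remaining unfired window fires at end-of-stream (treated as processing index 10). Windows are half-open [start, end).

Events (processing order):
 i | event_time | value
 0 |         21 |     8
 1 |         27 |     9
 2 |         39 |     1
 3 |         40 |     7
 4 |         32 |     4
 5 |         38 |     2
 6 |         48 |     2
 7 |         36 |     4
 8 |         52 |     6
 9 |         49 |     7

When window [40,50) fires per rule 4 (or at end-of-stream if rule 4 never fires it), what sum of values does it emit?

i=0 t=21 v=8: → [20,30); WM=20
i=1 t=27 v=9: → [20,30); WM=26
i=2 t=39 v=1: → [30,40); WM=38; [20,30) fires=17
i=3 t=40 v=7: → [40,50); WM=39
i=4 t=32 v=4: DROP (t<39-2); WM=39
i=5 t=38 v=2: → [30,40); WM=39
i=6 t=48 v=2: → [40,50); WM=47; [30,40) fires=3
i=7 t=36 v=4: DROP (t<47-2); WM=47
i=8 t=52 v=6: → [50,60); WM=51; [40,50) fires=9
i=9 t=49 v=7: → [40,50); WM=51

9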